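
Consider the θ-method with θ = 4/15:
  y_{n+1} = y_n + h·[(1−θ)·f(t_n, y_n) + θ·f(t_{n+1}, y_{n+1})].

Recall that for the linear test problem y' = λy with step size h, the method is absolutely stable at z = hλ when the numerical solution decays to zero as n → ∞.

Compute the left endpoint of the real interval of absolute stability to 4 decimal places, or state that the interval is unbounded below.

left endpoint -4.2857.

With y'=λy (z=hλ):
  y_{n+1} = y_n + z·[11/15·y_n + 4/15·y_{n+1}] ⇒ (1 − 4/15z)y_{n+1} = (1 + 11/15z)y_n
  so R(z) = (1 + 11/15z)/(1 − 4/15z).

Solve |R(x)|<1 on ℝ⁻.
x=-1.39: |R|=0.0141
R=−1: 1+11/15x = −1+4/15x ⇒ -7/15x=2 ⇒ x=2/(-7/15)=-4.2857
Confirm numerically:
  x=-2.993: |R|=0.66450 <1
  x=-2.496: |R|=0.49856 <1
  x=-2.465: |R|=0.48733 <1
  x=-1.905: |R|=0.26326 <1
  x=-4.541: |R|=1.05388 >1
  x=-4.494: |R|=1.04421 >1
  x=-4.427: |R|=1.03024 >1
Interval (-4.2857, 0).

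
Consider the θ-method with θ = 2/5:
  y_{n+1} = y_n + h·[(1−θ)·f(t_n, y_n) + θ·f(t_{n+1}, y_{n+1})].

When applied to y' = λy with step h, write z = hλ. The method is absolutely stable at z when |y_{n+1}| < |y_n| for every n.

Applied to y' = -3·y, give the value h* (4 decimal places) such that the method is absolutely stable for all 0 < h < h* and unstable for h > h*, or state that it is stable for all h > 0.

On y'=λy, z=hλ:
  y_{n+1} = y_n + z·[3/5·y_n + 2/5·y_{n+1}] ⇒ (1 − 2/5z)y_{n+1} = (1 + 3/5z)y_n
  R(z) = (1 + 3/5z)/(1 − 2/5z).

Find x<0 with |R(x)|<1.
x=-0.77: |R|=0.4113
R=−1: 1+3/5x = −1+2/5x ⇒ -1/5x=2 ⇒ x=2/(-1/5)=-10.0000
Confirm numerically:
  x=-9.855: |R|=0.99413 <1
  x=-6.981: |R|=0.84079 <1
  x=-5.413: |R|=0.71016 <1
  x=-10.439: |R|=1.01696 >1
  x=-10.411: |R|=1.01592 >1
  x=-10.163: |R|=1.00644 >1
Interval (-10.0000, 0).

(-10.0000,0); λ=-3 ⇒ h* = (10)/3 = 3.3333.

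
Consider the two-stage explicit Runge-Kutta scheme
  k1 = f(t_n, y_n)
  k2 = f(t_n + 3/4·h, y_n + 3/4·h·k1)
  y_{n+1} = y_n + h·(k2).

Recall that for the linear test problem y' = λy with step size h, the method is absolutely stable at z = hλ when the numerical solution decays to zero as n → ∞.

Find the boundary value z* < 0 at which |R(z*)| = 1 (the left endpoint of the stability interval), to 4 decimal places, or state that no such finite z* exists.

left endpoint -1.3333.

Test eqn y'=λy, z=hλ:
  k1=λy_n ⇒ h·k1=z·y_n;  k2=λ(1+3/4z)y_n ⇒ h·k2=z(1+3/4z)y_n
  y_{n+1}/y_n = 1 + z(1+3/4z) = 1 + z + 3/4z²
  R(z) = 1 + z + 3/4z².

Need |R(x)|<1, x<0.
x=-1.28: |R|=0.9488
R=1: x+3/4x²=0 ⇒ x=−4/3=-1.3333; min R=1−1/(4·3/4)=0.6667>−1
Confirm numerically:
  x=-1.305: |R|=0.97227 <1
  x=-1.019: |R|=0.75977 <1
  x=-0.679: |R|=0.66678 <1
  x=-1.871: |R|=1.75448 >1
  x=-1.716: |R|=1.49249 >1
Interval (-1.3333, 0).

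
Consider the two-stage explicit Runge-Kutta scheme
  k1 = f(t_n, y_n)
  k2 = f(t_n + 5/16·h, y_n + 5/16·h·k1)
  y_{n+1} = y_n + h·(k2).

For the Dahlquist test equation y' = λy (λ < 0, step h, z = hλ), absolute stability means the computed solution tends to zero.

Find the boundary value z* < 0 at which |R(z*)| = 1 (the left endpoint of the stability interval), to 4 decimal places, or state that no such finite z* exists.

left endpoint -3.2000.

Test eqn y'=λy, z=hλ:
  k1=λy_n ⇒ h·k1=z·y_n;  k2=λ(1+5/16z)y_n ⇒ h·k2=z(1+5/16z)y_n
  y_{n+1}/y_n = 1 + z(1+5/16z) = 1 + z + 5/16z²
  so R(z) = 1 + z + 5/16z².

Need |R(x)|<1, x<0.
x=-0.97: |R|=0.3240
R=1: x+5/16x²=0 ⇒ x=−16/5=-3.2000; min R=1−1/(4·5/16)=0.2000>−1
Confirm numerically:
  x=-3.025: |R|=0.83457 <1
  x=-2.901: |R|=0.72894 <1
  x=-1.614: |R|=0.20006 <1
  x=-1.566: |R|=0.20036 <1
  x=-3.684: |R|=1.55721 >1
  x=-3.672: |R|=1.54162 >1
  x=-3.577: |R|=1.42142 >1
Interval (-3.2000, 0).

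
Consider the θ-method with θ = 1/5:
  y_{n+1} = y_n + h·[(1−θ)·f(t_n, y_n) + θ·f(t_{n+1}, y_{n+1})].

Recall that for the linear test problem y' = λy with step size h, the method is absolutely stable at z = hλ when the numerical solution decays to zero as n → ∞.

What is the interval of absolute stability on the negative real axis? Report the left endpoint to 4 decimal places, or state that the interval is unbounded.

z∈(-3.3333,0).

Test eqn y'=λy, z=hλ:
  y_{n+1} = y_n + z·[4/5·y_n + 1/5·y_{n+1}] ⇒ (1 − 1/5z)y_{n+1} = (1 + 4/5z)y_n
  R(z) = (1 + 4/5z)/(1 − 1/5z).

Need |R(x)|<1, x<0.
x=-1.03: |R|=0.1459
R=−1: 1+4/5x = −1+1/5x ⇒ -3/5x=2 ⇒ x=2/(-3/5)=-3.3333
Confirm numerically:
  x=-3.240: |R|=0.96602 <1
  x=-2.869: |R|=0.82298 <1
  x=-2.207: |R|=0.53115 <1
  x=-1.742: |R|=0.29190 <1
  x=-3.757: |R|=1.14514 >1
  x=-3.501: |R|=1.05917 >1
Interval (-3.3333, 0).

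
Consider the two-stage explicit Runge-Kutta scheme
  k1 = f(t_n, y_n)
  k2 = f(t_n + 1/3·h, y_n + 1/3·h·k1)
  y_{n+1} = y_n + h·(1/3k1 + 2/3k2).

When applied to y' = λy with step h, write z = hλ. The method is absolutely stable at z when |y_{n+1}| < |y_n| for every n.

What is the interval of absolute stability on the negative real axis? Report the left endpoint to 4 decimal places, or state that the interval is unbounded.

On y'=λy, z=hλ:
  k1=λy_n ⇒ h·k1=z·y_n;  k2=λ(1+1/3z)y_n ⇒ h·k2=z(1+1/3z)y_n
  y_{n+1}/y_n = 1 + 1/3z + 2/3z(1+1/3z) = 1 + z + 2/9z²
  R(z) = 1 + z + 2/9z².

Need |R(x)|<1, x<0.
x=-1.73: |R|=0.0649
R=1: x+2/9x²=0 ⇒ x=−9/2=-4.5000; min R=1−1/(4·2/9)=-0.1250>−1
Confirm numerically:
  x=-3.319: |R|=0.12895 <1
  x=-2.679: |R|=0.08410 <1
  x=-1.987: |R|=0.10963 <1
  x=-1.986: |R|=0.10951 <1
  x=-5.056: |R|=1.62470 >1
  x=-4.671: |R|=1.17750 >1
So |R|<1 on (-4.5000, 0).

(-4.5000, 0).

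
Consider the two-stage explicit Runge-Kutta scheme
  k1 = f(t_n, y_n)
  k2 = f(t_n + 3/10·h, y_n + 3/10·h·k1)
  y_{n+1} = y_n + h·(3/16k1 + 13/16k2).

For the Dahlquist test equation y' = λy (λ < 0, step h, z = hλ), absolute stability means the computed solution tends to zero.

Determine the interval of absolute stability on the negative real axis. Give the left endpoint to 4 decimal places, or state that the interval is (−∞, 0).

Set f=λy, z=hλ:
  k1=λy_n ⇒ h·k1=z·y_n;  k2=λ(1+3/10z)y_n ⇒ h·k2=z(1+3/10z)y_n
  y_{n+1}/y_n = 1 + 3/16z + 13/16z(1+3/10z) = 1 + z + 39/160z²
  R(z) = 1 + z + 39/160z².

Find x<0 with |R(x)|<1.
x=-1.41: |R|=0.0746
R=1: x+39/160x²=0 ⇒ x=−160/39=-4.1026; min R=1−1/(4·39/160)=-0.0256>−1
Confirm numerically:
  x=-3.399: |R|=0.41709 <1
  x=-3.391: |R|=0.41185 <1
  x=-2.572: |R|=0.04045 <1
  x=-4.648: |R|=1.61795 >1
  x=-4.284: |R|=1.18946 >1
  x=-4.131: |R|=1.02863 >1
Interval (-4.1026, 0).

(-4.1026, 0).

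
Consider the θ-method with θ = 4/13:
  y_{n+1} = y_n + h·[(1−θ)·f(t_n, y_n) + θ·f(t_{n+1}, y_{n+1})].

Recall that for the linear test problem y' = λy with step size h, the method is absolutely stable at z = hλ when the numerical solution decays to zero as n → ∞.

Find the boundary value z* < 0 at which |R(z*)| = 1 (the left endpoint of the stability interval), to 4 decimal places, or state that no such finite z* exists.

left endpoint -5.2000.

With y'=λy (z=hλ):
  y_{n+1} = y_n + z·[9/13·y_n + 4/13·y_{n+1}] ⇒ (1 − 4/13z)y_{n+1} = (1 + 9/13z)y_n
  Hence R(z) = (1 + 9/13z)/(1 − 4/13z).

Solve |R(x)|<1 on ℝ⁻.
x=-1.39: |R|=0.0264
R=−1: 1+9/13x = −1+4/13x ⇒ -5/13x=2 ⇒ x=2/(-5/13)=-5.2000
Confirm numerically:
  x=-4.762: |R|=0.93167 <1
  x=-4.406: |R|=0.87036 <1
  x=-3.576: |R|=0.70261 <1
  x=-5.560: |R|=1.05108 >1
  x=-5.416: |R|=1.03116 >1
  x=-5.275: |R|=1.01100 >1
Stable set (-5.2000, 0).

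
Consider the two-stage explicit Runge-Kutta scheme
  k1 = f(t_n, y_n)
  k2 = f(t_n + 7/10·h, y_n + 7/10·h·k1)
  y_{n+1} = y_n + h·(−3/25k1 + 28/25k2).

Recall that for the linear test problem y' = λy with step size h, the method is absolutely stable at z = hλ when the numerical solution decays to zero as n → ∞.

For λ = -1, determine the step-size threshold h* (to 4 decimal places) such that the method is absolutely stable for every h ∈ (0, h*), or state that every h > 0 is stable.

Set f=λy, z=hλ:
  k1=λy_n ⇒ h·k1=z·y_n;  k2=λ(1+7/10z)y_n ⇒ h·k2=z(1+7/10z)y_n
  y_{n+1}/y_n = 1 − 3/25z + 28/25z(1+7/10z) = 1 + z + 98/125z²
  R(z) = 1 + z + 98/125z².

Boundary: |R(x)|=1, x<0.
x=-0.97: |R|=0.7677
R=1: x+98/125x²=0 ⇒ x=−125/98=-1.2755; min R=1−1/(4·98/125)=0.6811>−1
Confirm numerically:
  x=-1.248: |R|=0.97308 <1
  x=-0.861: |R|=0.72020 <1
  x=-0.615: |R|=0.68153 <1
  x=-1.480: |R|=1.23727 >1
  x=-1.387: |R|=1.12123 >1
Interval (-1.2755, 0).

(-1.2755,0); λ=-1 ⇒ h* = (125/98)/1 = 1.2755.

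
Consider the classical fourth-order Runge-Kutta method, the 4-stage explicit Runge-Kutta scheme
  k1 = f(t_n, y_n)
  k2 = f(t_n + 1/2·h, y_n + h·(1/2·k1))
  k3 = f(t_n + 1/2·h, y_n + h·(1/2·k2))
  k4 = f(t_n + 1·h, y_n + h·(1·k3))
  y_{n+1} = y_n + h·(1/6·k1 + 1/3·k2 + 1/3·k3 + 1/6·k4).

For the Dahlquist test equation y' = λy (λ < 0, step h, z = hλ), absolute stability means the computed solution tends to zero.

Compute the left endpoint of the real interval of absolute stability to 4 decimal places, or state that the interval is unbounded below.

z* = -2.7853.

Set f=λy, z=hλ:
  order 4, 4-stage ⇒ R(z)=1+z+z^2/2+z^3/6+z^4/24
  (e.g. R(-1.4)=0.28273, |R|=0.28273)

Solve |R(x)|<1 on ℝ⁻.
x=-1.4: |R|=0.2827
|R(-2.57)|=0.7210 |R(-0.96)|=0.3887 |R(-0.6)|=0.5494
Bisect:
  x_lo=-3.0912 |R|=1.5680  x_hi=-0.2413 |R|=0.7856
  mid=-1.66624 |R|=0.27210 →hi
  mid=-2.37870 |R|=0.54118 →hi
  mid=-2.73494 |R|=0.92669 →hi
  mid=-2.91305 |R|=1.21034 →lo
  mid=-2.82399 |R|=1.05993 →lo
  mid=-2.77947 |R|=0.99125 →hi
  mid=-2.80173 |R|=1.02506 →lo
  mid=-2.79060 |R|=1.00803 →lo
  ...
  [-2.78538,-2.78521] ⇒ x*=-2.7853
So |R|<1 on (-2.7853, 0).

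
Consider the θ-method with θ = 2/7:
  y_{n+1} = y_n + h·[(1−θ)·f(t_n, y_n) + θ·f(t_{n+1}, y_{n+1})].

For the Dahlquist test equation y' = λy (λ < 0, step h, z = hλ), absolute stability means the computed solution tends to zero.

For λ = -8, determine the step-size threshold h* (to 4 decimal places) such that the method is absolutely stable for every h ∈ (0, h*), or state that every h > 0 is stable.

(-4.6667,0); λ=-8 ⇒ h* = (14/3)/8 = 0.5833.

With y'=λy (z=hλ):
  y_{n+1} = y_n + z·[5/7·y_n + 2/7·y_{n+1}] ⇒ (1 − 2/7z)y_{n+1} = (1 + 5/7z)y_n
  R(z) = (1 + 5/7z)/(1 − 2/7z).

Boundary: |R(x)|=1, x<0.
x=-1.49: |R|=0.0451
R=−1: 1+5/7x = −1+2/7x ⇒ -3/7x=2 ⇒ x=2/(-3/7)=-4.6667
Confirm numerically:
  x=-4.561: |R|=0.98034 <1
  x=-3.199: |R|=0.67137 <1
  x=-2.794: |R|=0.55370 <1
  x=-2.164: |R|=0.33722 <1
  x=-5.114: |R|=1.07790 >1
  x=-4.762: |R|=1.01731 >1
Stable set (-4.6667, 0).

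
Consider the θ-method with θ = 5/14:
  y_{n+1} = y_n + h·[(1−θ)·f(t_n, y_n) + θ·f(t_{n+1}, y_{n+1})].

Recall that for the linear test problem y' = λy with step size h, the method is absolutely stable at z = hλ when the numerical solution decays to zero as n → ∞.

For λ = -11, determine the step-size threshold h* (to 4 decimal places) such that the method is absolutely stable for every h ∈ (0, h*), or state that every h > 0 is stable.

(-7.0000,0); λ=-11 ⇒ h* = (7)/11 = 0.6364.

On y'=λy, z=hλ:
  y_{n+1} = y_n + z·[9/14·y_n + 5/14·y_{n+1}] ⇒ (1 − 5/14z)y_{n+1} = (1 + 9/14z)y_n
  ⇒ R(z) = (1 + 9/14z)/(1 − 5/14z).

Find x<0 with |R(x)|<1.
x=-0.87: |R|=0.3362
R=−1: 1+9/14x = −1+5/14x ⇒ -2/7x=2 ⇒ x=2/(-2/7)=-7.0000
Confirm numerically:
  x=-6.714: |R|=0.97595 <1
  x=-5.620: |R|=0.86888 <1
  x=-5.066: |R|=0.80331 <1
  x=-7.590: |R|=1.04543 >1
  x=-7.213: |R|=1.01702 >1
So |R|<1 on (-7.0000, 0).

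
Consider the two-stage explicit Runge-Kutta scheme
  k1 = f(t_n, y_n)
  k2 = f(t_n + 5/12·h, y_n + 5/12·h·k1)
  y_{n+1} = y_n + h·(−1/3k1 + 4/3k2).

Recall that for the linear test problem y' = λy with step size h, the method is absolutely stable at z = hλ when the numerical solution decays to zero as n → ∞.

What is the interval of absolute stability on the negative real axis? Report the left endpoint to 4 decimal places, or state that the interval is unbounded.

Set f=λy, z=hλ:
  k1=λy_n ⇒ h·k1=z·y_n;  k2=λ(1+5/12z)y_n ⇒ h·k2=z(1+5/12z)y_n
  y_{n+1}/y_n = 1 − 1/3z + 4/3z(1+5/12z) = 1 + z + 5/9z²
  so R(z) = 1 + z + 5/9z².

Find x<0 with |R(x)|<1.
x=-0.33: |R|=0.7305
R=1: x+5/9x²=0 ⇒ x=−9/5=-1.8000; min R=1−1/(4·5/9)=0.5500>−1
Confirm numerically:
  x=-1.552: |R|=0.78617 <1
  x=-1.116: |R|=0.57592 <1
  x=-1.005: |R|=0.55612 <1
  x=-0.907: |R|=0.55003 <1
  x=-2.382: |R|=1.77018 >1
  x=-2.360: |R|=1.73422 >1
  x=-1.885: |R|=1.08901 >1
Stable set (-1.8000, 0).

(-1.8000, 0).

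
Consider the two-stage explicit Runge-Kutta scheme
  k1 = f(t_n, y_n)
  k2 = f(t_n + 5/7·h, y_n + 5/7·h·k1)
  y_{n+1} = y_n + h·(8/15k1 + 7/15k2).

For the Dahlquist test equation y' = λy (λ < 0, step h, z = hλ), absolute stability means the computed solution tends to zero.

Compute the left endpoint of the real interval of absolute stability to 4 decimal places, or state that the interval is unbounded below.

left endpoint -3.0000.

On y'=λy, z=hλ:
  k1=λy_n ⇒ h·k1=z·y_n;  k2=λ(1+5/7z)y_n ⇒ h·k2=z(1+5/7z)y_n
  y_{n+1}/y_n = 1 + 8/15z + 7/15z(1+5/7z) = 1 + z + 1/3z²
  so R(z) = 1 + z + 1/3z².

Boundary: |R(x)|=1, x<0.
x=-1.78: |R|=0.2761
R=1: x+1/3x²=0 ⇒ x=−3=-3.0000; min R=1−1/(4·1/3)=0.2500>−1
Confirm numerically:
  x=-2.913: |R|=0.91552 <1
  x=-2.697: |R|=0.72760 <1
  x=-2.200: |R|=0.41333 <1
  x=-3.375: |R|=1.42188 >1
  x=-3.362: |R|=1.40568 >1
  x=-3.326: |R|=1.36143 >1
Stable set (-3.0000, 0).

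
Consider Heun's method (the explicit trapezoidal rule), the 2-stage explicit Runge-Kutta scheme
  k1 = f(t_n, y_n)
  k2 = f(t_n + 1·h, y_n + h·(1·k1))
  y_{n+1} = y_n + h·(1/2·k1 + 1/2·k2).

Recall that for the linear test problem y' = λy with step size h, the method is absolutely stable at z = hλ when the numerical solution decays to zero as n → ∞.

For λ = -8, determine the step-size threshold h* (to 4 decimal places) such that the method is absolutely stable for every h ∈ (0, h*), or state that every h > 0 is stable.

(-2.0000,0); λ=-8 ⇒ h* = 0.2500.

Set f=λy, z=hλ:
  order 2, 2-stage ⇒ R(z)=1+z+z^2/2
  (e.g. R(-1.65)=0.71125, |R|=0.71125)

Need |R(x)|<1, x<0.
x=-1.65: |R|=0.7112
|R(-2.26)|=1.2938 |R(-1.79)|=0.8121 |R(-0.95)|=0.5012
Bisect:
  x_lo=-2.7058 |R|=1.9548  x_hi=-0.2291 |R|=0.7972
  mid=-1.46741 |R|=0.60923 →hi
  mid=-2.08658 |R|=1.09033 →lo
  mid=-1.77700 |R|=0.80186 →hi
  mid=-1.93179 |R|=0.93412 →hi
  mid=-2.00919 |R|=1.00923 →lo
  mid=-1.97049 |R|=0.97092 →hi
  mid=-1.98984 |R|=0.98989 →hi
  ...
  [-2.00012,-1.99997] ⇒ x*=-2.0000
Stable set (-2.0000, 0).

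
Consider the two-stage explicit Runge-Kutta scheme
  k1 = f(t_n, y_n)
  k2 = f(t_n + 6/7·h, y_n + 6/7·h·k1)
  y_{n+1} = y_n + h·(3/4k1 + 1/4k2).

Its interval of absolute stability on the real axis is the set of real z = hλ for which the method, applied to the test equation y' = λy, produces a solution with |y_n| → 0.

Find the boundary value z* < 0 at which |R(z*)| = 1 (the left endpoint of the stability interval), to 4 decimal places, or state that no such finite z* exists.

Test eqn y'=λy, z=hλ:
  k1=λy_n ⇒ h·k1=z·y_n;  k2=λ(1+6/7z)y_n ⇒ h·k2=z(1+6/7z)y_n
  y_{n+1}/y_n = 1 + 3/4z + 1/4z(1+6/7z) = 1 + z + 3/14z²
  so R(z) = 1 + z + 3/14z².

Find x<0 with |R(x)|<1.
x=-1.76: |R|=0.0962
R=1: x+3/14x²=0 ⇒ x=−14/3=-4.6667; min R=1−1/(4·3/14)=-0.1667>−1
Confirm numerically:
  x=-4.346: |R|=0.70137 <1
  x=-2.877: |R|=0.10333 <1
  x=-2.577: |R|=0.15394 <1
  x=-2.482: |R|=0.16193 <1
  x=-4.969: |R|=1.32192 >1
  x=-4.947: |R|=1.29717 >1
  x=-4.695: |R|=1.02851 >1
Stable set (-4.6667, 0).

z* = -4.6667.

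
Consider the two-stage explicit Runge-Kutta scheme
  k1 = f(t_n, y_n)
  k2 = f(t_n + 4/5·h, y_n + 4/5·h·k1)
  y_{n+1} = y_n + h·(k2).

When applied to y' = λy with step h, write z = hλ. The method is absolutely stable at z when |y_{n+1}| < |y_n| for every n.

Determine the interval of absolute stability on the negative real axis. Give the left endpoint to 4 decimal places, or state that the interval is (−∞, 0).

With y'=λy (z=hλ):
  k1=λy_n ⇒ h·k1=z·y_n;  k2=λ(1+4/5z)y_n ⇒ h·k2=z(1+4/5z)y_n
  y_{n+1}/y_n = 1 + z(1+4/5z) = 1 + z + 4/5z²
  Hence R(z) = 1 + z + 4/5z².

Solve |R(x)|<1 on ℝ⁻.
x=-1.18: |R|=0.9339
R=1: x+4/5x²=0 ⇒ x=−5/4=-1.2500; min R=1−1/(4·4/5)=0.6875>−1
Confirm numerically:
  x=-1.214: |R|=0.96504 <1
  x=-1.090: |R|=0.86048 <1
  x=-0.853: |R|=0.72909 <1
  x=-0.525: |R|=0.69550 <1
  x=-1.734: |R|=1.67140 >1
  x=-1.651: |R|=1.52964 >1
  x=-1.574: |R|=1.40798 >1
Interval (-1.2500, 0).

(-1.2500, 0).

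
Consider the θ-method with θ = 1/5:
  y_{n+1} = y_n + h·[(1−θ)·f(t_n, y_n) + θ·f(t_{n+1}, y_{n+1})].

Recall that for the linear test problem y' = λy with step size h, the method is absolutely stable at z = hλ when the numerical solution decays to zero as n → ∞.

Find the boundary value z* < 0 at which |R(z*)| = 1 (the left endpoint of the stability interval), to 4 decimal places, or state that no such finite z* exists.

left endpoint -3.3333.

On y'=λy, z=hλ:
  y_{n+1} = y_n + z·[4/5·y_n + 1/5·y_{n+1}] ⇒ (1 − 1/5z)y_{n+1} = (1 + 4/5z)y_n
  Hence R(z) = (1 + 4/5z)/(1 − 1/5z).

Boundary: |R(x)|=1, x<0.
x=-0.77: |R|=0.3328
R=−1: 1+4/5x = −1+1/5x ⇒ -3/5x=2 ⇒ x=2/(-3/5)=-3.3333
Confirm numerically:
  x=-2.992: |R|=0.87187 <1
  x=-2.852: |R|=0.81610 <1
  x=-2.515: |R|=0.67332 <1
  x=-1.658: |R|=0.24512 <1
  x=-3.460: |R|=1.04492 >1
  x=-3.386: |R|=1.01884 >1
Stable set (-3.3333, 0).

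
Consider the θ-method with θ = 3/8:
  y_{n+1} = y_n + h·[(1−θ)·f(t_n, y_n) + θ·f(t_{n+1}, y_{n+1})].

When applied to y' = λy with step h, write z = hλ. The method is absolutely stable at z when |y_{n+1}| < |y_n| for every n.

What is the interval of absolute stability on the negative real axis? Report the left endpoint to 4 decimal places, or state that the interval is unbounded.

Set f=λy, z=hλ:
  y_{n+1} = y_n + z·[5/8·y_n + 3/8·y_{n+1}] ⇒ (1 − 3/8z)y_{n+1} = (1 + 5/8z)y_n
  Hence R(z) = (1 + 5/8z)/(1 − 3/8z).

Boundary: |R(x)|=1, x<0.
x=-0.42: |R|=0.6371
R=−1: 1+5/8x = −1+3/8x ⇒ -1/4x=2 ⇒ x=2/(-1/4)=-8.0000
Confirm numerically:
  x=-6.553: |R|=0.89537 <1
  x=-5.309: |R|=0.77507 <1
  x=-4.828: |R|=0.71784 <1
  x=-8.566: |R|=1.03359 >1
  x=-8.473: |R|=1.02831 >1
  x=-8.076: |R|=1.00472 >1
Interval (-8.0000, 0).

z∈(-8.0000,0).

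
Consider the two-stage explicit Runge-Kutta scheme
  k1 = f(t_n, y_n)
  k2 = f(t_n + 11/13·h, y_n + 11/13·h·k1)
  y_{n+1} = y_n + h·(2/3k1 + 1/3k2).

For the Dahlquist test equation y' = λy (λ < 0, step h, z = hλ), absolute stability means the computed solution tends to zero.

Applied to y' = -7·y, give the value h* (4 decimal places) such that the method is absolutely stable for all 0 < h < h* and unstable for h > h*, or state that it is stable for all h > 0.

On y'=λy, z=hλ:
  k1=λy_n ⇒ h·k1=z·y_n;  k2=λ(1+11/13z)y_n ⇒ h·k2=z(1+11/13z)y_n
  y_{n+1}/y_n = 1 + 2/3z + 1/3z(1+11/13z) = 1 + z + 11/39z²
  so R(z) = 1 + z + 11/39z².

Find x<0 with |R(x)|<1.
x=-1.74: |R|=0.1139
R=1: x+11/39x²=0 ⇒ x=−39/11=-3.5455; min R=1−1/(4·11/39)=0.1136>−1
Confirm numerically:
  x=-3.324: |R|=0.79238 <1
  x=-3.226: |R|=0.70933 <1
  x=-2.345: |R|=0.20601 <1
  x=-1.851: |R|=0.11536 <1
  x=-4.129: |R|=1.67959 >1
  x=-4.110: |R|=1.65444 >1
  x=-3.869: |R|=1.35307 >1
Stable set (-3.5455, 0).

(-3.5455,0); λ=-7 ⇒ h* = (39/11)/7 = 0.5065.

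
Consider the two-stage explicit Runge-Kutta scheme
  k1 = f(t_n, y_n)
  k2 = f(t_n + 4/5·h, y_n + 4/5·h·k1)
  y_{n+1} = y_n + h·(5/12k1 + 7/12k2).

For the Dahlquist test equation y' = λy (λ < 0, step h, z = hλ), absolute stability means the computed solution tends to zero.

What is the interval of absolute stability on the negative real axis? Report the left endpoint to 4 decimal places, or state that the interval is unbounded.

(-2.1429, 0).

On y'=λy, z=hλ:
  k1=λy_n ⇒ h·k1=z·y_n;  k2=λ(1+4/5z)y_n ⇒ h·k2=z(1+4/5z)y_n
  y_{n+1}/y_n = 1 + 5/12z + 7/12z(1+4/5z) = 1 + z + 7/15z²
  ⇒ R(z) = 1 + z + 7/15z².

Need |R(x)|<1, x<0.
x=-0.66: |R|=0.5433
R=1: x+7/15x²=0 ⇒ x=−15/7=-2.1429; min R=1−1/(4·7/15)=0.4643>−1
Confirm numerically:
  x=-2.113: |R|=0.97056 <1
  x=-2.075: |R|=0.93429 <1
  x=-1.668: |R|=0.63037 <1
  x=-1.352: |R|=0.50102 <1
  x=-2.590: |R|=1.54045 >1
  x=-2.242: |R|=1.10373 >1
  x=-2.239: |R|=1.10046 >1
So |R|<1 on (-2.1429, 0).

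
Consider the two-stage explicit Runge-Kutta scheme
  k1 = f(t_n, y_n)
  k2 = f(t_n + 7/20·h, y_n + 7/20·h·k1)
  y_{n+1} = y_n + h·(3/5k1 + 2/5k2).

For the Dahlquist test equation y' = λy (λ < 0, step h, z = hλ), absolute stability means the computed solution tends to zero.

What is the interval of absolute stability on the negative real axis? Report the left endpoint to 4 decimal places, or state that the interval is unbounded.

Set f=λy, z=hλ:
  k1=λy_n ⇒ h·k1=z·y_n;  k2=λ(1+7/20z)y_n ⇒ h·k2=z(1+7/20z)y_n
  y_{n+1}/y_n = 1 + 3/5z + 2/5z(1+7/20z) = 1 + z + 7/50z²
  so R(z) = 1 + z + 7/50z².

Boundary: |R(x)|=1, x<0.
x=-0.37: |R|=0.6492
R=1: x+7/50x²=0 ⇒ x=−50/7=-7.1429; min R=1−1/(4·7/50)=-0.7857>−1
Confirm numerically:
  x=-6.182: |R|=0.16840 <1
  x=-6.115: |R|=0.12005 <1
  x=-5.758: |R|=0.11636 <1
  x=-4.833: |R|=0.56290 <1
  x=-7.631: |R|=1.52150 >1
  x=-7.220: |R|=1.07798 >1
  x=-7.203: |R|=1.06065 >1
Stable set (-7.1429, 0).

z∈(-7.1429,0).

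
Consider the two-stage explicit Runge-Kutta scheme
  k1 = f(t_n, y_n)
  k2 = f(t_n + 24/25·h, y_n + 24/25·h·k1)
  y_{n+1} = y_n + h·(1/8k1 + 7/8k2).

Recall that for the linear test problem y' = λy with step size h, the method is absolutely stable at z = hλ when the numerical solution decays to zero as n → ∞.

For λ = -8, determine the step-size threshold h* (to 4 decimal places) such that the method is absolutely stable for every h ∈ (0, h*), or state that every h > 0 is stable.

(-1.1905,0); λ=-8 ⇒ h* = (25/21)/8 = 0.1488.

Set f=λy, z=hλ:
  k1=λy_n ⇒ h·k1=z·y_n;  k2=λ(1+24/25z)y_n ⇒ h·k2=z(1+24/25z)y_n
  y_{n+1}/y_n = 1 + 1/8z + 7/8z(1+24/25z) = 1 + z + 21/25z²
  R(z) = 1 + z + 21/25z².

Find x<0 with |R(x)|<1.
x=-1.5: |R|=1.3900
R=1: x+21/25x²=0 ⇒ x=−25/21=-1.1905; min R=1−1/(4·21/25)=0.7024>−1
Confirm numerically:
  x=-1.060: |R|=0.88382 <1
  x=-0.648: |R|=0.70472 <1
  x=-0.600: |R|=0.70240 <1
  x=-0.551: |R|=0.70402 <1
  x=-1.544: |R|=1.45851 >1
  x=-1.441: |R|=1.30324 >1
  x=-1.399: |R|=1.24505 >1
Interval (-1.1905, 0).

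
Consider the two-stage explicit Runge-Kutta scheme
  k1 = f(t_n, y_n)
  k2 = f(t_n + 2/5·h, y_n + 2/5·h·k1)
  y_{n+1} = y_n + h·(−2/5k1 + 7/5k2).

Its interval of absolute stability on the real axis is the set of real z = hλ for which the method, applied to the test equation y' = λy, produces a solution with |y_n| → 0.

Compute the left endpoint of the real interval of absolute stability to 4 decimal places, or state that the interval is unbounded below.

On y'=λy, z=hλ:
  k1=λy_n ⇒ h·k1=z·y_n;  k2=λ(1+2/5z)y_n ⇒ h·k2=z(1+2/5z)y_n
  y_{n+1}/y_n = 1 − 2/5z + 7/5z(1+2/5z) = 1 + z + 14/25z²
  Hence R(z) = 1 + z + 14/25z².

Find x<0 with |R(x)|<1.
x=-0.89: |R|=0.5536
R=1: x+14/25x²=0 ⇒ x=−25/14=-1.7857; min R=1−1/(4·14/25)=0.5536>−1
Confirm numerically:
  x=-1.734: |R|=0.94978 <1
  x=-1.508: |R|=0.76548 <1
  x=-1.229: |R|=0.61685 <1
  x=-1.108: |R|=0.57949 <1
  x=-2.209: |R|=1.52362 >1
  x=-2.116: |R|=1.39138 >1
  x=-2.106: |R|=1.37773 >1
Stable set (-1.7857, 0).

left endpoint -1.7857.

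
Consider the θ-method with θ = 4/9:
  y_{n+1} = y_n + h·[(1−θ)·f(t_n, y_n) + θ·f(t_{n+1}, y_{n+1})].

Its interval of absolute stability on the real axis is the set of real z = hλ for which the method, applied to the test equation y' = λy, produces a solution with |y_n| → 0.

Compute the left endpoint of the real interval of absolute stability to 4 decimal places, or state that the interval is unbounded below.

z* = -18.0000.

With y'=λy (z=hλ):
  y_{n+1} = y_n + z·[5/9·y_n + 4/9·y_{n+1}] ⇒ (1 − 4/9z)y_{n+1} = (1 + 5/9z)y_n
  ⇒ R(z) = (1 + 5/9z)/(1 − 4/9z).

Find x<0 with |R(x)|<1.
x=-1.08: |R|=0.2703
R=−1: 1+5/9x = −1+4/9x ⇒ -1/9x=2 ⇒ x=2/(-1/9)=-18.0000
Confirm numerically:
  x=-16.137: |R|=0.97467 <1
  x=-13.381: |R|=0.92612 <1
  x=-12.771: |R|=0.91297 <1
  x=-8.412: |R|=0.77518 <1
  x=-18.522: |R|=1.00628 >1
  x=-18.465: |R|=1.00561 >1
  x=-18.343: |R|=1.00416 >1
Stable set (-18.0000, 0).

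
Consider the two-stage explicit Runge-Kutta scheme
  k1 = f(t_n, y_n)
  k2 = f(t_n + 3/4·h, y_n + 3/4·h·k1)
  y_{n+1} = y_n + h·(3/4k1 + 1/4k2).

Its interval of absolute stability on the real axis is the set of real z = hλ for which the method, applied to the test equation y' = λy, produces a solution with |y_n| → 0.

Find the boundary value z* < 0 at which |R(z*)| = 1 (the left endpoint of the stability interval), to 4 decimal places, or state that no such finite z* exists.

z* = -5.3333.

With y'=λy (z=hλ):
  k1=λy_n ⇒ h·k1=z·y_n;  k2=λ(1+3/4z)y_n ⇒ h·k2=z(1+3/4z)y_n
  y_{n+1}/y_n = 1 + 3/4z + 1/4z(1+3/4z) = 1 + z + 3/16z²
  ⇒ R(z) = 1 + z + 3/16z².

Boundary: |R(x)|=1, x<0.
x=-1.56: |R|=0.1037
R=1: x+3/16x²=0 ⇒ x=−16/3=-5.3333; min R=1−1/(4·3/16)=-0.3333>−1
Confirm numerically:
  x=-3.414: |R|=0.22861 <1
  x=-3.258: |R|=0.26777 <1
  x=-2.953: |R|=0.31796 <1
  x=-5.899: |R|=1.62566 >1
  x=-5.735: |R|=1.43192 >1
  x=-5.622: |R|=1.30429 >1
Stable set (-5.3333, 0).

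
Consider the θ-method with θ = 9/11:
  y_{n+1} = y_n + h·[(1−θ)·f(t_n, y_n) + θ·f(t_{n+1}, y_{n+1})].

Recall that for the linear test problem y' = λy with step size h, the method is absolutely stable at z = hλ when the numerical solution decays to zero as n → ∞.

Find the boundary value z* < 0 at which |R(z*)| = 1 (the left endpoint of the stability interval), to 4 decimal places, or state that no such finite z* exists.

(−∞, 0) — no finite endpoint.

Set f=λy, z=hλ:
  y_{n+1} = y_n + z·[2/11·y_n + 9/11·y_{n+1}] ⇒ (1 − 9/11z)y_{n+1} = (1 + 2/11z)y_n
  ⇒ R(z) = (1 + 2/11z)/(1 − 9/11z).

Solve |R(x)|<1 on ℝ⁻.
x=-0.92: |R|=0.4751
x=-2: |R|=0.2414
x=-10: |R|=0.0891
x=-100: |R|=0.2075
θ=9/11≥1/2 ⇒ |1+2/11x|<|1−9/11x| ∀x<0 ⇒ stable on all of ℝ⁻.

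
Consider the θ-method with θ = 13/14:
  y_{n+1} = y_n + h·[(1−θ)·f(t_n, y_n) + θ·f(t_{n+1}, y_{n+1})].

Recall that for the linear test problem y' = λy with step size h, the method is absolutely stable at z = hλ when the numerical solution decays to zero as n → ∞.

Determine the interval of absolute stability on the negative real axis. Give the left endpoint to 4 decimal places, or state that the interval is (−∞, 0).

unbounded; (−∞, 0).

With y'=λy (z=hλ):
  y_{n+1} = y_n + z·[1/14·y_n + 13/14·y_{n+1}] ⇒ (1 − 13/14z)y_{n+1} = (1 + 1/14z)y_n
  R(z) = (1 + 1/14z)/(1 − 13/14z).

Boundary: |R(x)|=1, x<0.
x=-1.47: |R|=0.3784
x=-2: |R|=0.3000
x=-10: |R|=0.0278
x=-100: |R|=0.0654
θ=13/14≥1/2 ⇒ |1+1/14x|<|1−13/14x| ∀x<0 ⇒ unbounded interval.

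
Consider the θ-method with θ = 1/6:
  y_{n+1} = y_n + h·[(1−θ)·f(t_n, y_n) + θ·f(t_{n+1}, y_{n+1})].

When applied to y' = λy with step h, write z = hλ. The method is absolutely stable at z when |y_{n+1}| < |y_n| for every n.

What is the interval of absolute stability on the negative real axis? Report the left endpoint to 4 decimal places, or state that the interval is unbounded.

On y'=λy, z=hλ:
  y_{n+1} = y_n + z·[5/6·y_n + 1/6·y_{n+1}] ⇒ (1 − 1/6z)y_{n+1} = (1 + 5/6z)y_n
  ⇒ R(z) = (1 + 5/6z)/(1 − 1/6z).

Solve |R(x)|<1 on ℝ⁻.
x=-1.55: |R|=0.2318
R=−1: 1+5/6x = −1+1/6x ⇒ -2/3x=2 ⇒ x=2/(-2/3)=-3.0000
Confirm numerically:
  x=-2.461: |R|=0.74518 <1
  x=-1.896: |R|=0.44073 <1
  x=-1.604: |R|=0.26565 <1
  x=-3.484: |R|=1.20413 >1
  x=-3.393: |R|=1.16736 >1
  x=-3.074: |R|=1.03262 >1
Stable set (-3.0000, 0).

(-3.0000, 0).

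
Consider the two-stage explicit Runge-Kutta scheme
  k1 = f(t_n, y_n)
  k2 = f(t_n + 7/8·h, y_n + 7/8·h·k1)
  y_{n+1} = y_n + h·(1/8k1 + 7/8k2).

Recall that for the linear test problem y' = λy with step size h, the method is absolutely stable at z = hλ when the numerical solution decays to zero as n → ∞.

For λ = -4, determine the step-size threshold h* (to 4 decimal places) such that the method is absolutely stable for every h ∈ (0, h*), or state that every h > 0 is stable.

(-1.3061,0); λ=-4 ⇒ h* = (64/49)/4 = 0.3265.

Test eqn y'=λy, z=hλ:
  k1=λy_n ⇒ h·k1=z·y_n;  k2=λ(1+7/8z)y_n ⇒ h·k2=z(1+7/8z)y_n
  y_{n+1}/y_n = 1 + 1/8z + 7/8z(1+7/8z) = 1 + z + 49/64z²
  R(z) = 1 + z + 49/64z².

Boundary: |R(x)|=1, x<0.
x=-1.77: |R|=1.6286
R=1: x+49/64x²=0 ⇒ x=−64/49=-1.3061; min R=1−1/(4·49/64)=0.6735>−1
Confirm numerically:
  x=-1.096: |R|=0.82368 <1
  x=-0.712: |R|=0.67613 <1
  x=-0.553: |R|=0.68114 <1
  x=-1.902: |R|=1.86773 >1
  x=-1.539: |R|=1.27440 >1
  x=-1.475: |R|=1.19071 >1
So |R|<1 on (-1.3061, 0).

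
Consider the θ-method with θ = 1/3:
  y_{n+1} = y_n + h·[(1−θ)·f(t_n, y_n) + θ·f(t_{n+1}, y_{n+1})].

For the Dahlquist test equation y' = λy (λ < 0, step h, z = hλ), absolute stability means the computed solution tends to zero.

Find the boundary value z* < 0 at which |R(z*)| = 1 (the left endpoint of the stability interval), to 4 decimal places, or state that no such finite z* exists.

left endpoint -6.0000.

With y'=λy (z=hλ):
  y_{n+1} = y_n + z·[2/3·y_n + 1/3·y_{n+1}] ⇒ (1 − 1/3z)y_{n+1} = (1 + 2/3z)y_n
  ⇒ R(z) = (1 + 2/3z)/(1 − 1/3z).

Need |R(x)|<1, x<0.
x=-1.06: |R|=0.2167
R=−1: 1+2/3x = −1+1/3x ⇒ -1/3x=2 ⇒ x=2/(-1/3)=-6.0000
Confirm numerically:
  x=-4.735: |R|=0.83646 <1
  x=-3.194: |R|=0.54698 <1
  x=-3.170: |R|=0.54133 <1
  x=-2.409: |R|=0.33611 <1
  x=-6.417: |R|=1.04428 >1
  x=-6.325: |R|=1.03485 >1
Stable set (-6.0000, 0).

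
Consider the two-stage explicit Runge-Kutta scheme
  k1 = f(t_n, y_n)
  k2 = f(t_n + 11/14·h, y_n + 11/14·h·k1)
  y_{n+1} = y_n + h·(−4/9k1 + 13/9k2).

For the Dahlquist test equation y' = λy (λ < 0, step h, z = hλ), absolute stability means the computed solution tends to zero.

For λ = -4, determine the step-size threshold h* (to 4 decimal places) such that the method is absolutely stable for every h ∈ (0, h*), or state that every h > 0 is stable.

(-0.8811,0); λ=-4 ⇒ h* = (126/143)/4 = 0.2203.

With y'=λy (z=hλ):
  k1=λy_n ⇒ h·k1=z·y_n;  k2=λ(1+11/14z)y_n ⇒ h·k2=z(1+11/14z)y_n
  y_{n+1}/y_n = 1 − 4/9z + 13/9z(1+11/14z) = 1 + z + 143/126z²
  ⇒ R(z) = 1 + z + 143/126z².

Boundary: |R(x)|=1, x<0.
x=-1.7: |R|=2.5799
R=1: x+143/126x²=0 ⇒ x=−126/143=-0.8811; min R=1−1/(4·143/126)=0.7797>−1
Confirm numerically:
  x=-0.730: |R|=0.87480 <1
  x=-0.509: |R|=0.78504 <1
  x=-0.454: |R|=0.77993 <1
  x=-1.237: |R|=1.49962 >1
  x=-1.228: |R|=1.48344 >1
Interval (-0.8811, 0).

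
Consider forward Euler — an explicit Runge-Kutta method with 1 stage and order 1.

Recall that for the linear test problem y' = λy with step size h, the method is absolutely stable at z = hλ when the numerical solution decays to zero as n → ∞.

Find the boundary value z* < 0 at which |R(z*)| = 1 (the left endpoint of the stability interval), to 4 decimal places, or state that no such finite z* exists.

left endpoint -2.0000.

Set f=λy, z=hλ:
  order 1, 1-stage ⇒ R(z)=1+z
  (e.g. R(-0.86)=0.14000, |R|=0.14000)

Solve |R(x)|<1 on ℝ⁻.
x=-0.86: |R|=0.1400
|R(-2.38)|=1.3800 |R(-1.97)|=0.9700 |R(-1.21)|=0.2100
Bisect:
  x_lo=-2.4000 |R|=1.4000  x_hi=-0.1319 |R|=0.8681
  mid=-1.26599 |R|=0.26599 →hi
  mid=-1.83301 |R|=0.83301 →hi
  mid=-2.11652 |R|=1.11652 →lo
  mid=-1.97476 |R|=0.97476 →hi
  mid=-2.04564 |R|=1.04564 →lo
  mid=-2.01020 |R|=1.01020 →lo
  mid=-1.99248 |R|=0.99248 →hi
  ...
  [-2.00009,-1.99996] ⇒ x*=-2.0000
Interval (-2.0000, 0).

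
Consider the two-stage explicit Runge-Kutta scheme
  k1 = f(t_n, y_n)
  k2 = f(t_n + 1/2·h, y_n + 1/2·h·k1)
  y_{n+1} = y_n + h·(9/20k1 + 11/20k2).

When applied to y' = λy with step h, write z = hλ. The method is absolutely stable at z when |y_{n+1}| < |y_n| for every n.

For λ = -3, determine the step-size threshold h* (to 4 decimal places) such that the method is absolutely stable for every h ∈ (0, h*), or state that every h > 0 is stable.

(-3.6364,0); λ=-3 ⇒ h* = (40/11)/3 = 1.2121.

Set f=λy, z=hλ:
  k1=λy_n ⇒ h·k1=z·y_n;  k2=λ(1+1/2z)y_n ⇒ h·k2=z(1+1/2z)y_n
  y_{n+1}/y_n = 1 + 9/20z + 11/20z(1+1/2z) = 1 + z + 11/40z²
  ⇒ R(z) = 1 + z + 11/40z².

Find x<0 with |R(x)|<1.
x=-1.26: |R|=0.1766
R=1: x+11/40x²=0 ⇒ x=−40/11=-3.6364; min R=1−1/(4·11/40)=0.0909>−1
Confirm numerically:
  x=-2.151: |R|=0.12137 <1
  x=-1.518: |R|=0.11569 <1
  x=-1.470: |R|=0.12425 <1
  x=-3.840: |R|=1.21504 >1
  x=-3.734: |R|=1.10026 >1
Stable set (-3.6364, 0).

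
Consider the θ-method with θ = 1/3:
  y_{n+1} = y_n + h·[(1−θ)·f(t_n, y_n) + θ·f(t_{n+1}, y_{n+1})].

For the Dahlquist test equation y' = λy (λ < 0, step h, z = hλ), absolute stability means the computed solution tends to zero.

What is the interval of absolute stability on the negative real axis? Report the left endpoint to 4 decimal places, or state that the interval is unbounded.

z∈(-6.0000,0).

On y'=λy, z=hλ:
  y_{n+1} = y_n + z·[2/3·y_n + 1/3·y_{n+1}] ⇒ (1 − 1/3z)y_{n+1} = (1 + 2/3z)y_n
  R(z) = (1 + 2/3z)/(1 − 1/3z).

Solve |R(x)|<1 on ℝ⁻.
x=-0.53: |R|=0.5496
R=−1: 1+2/3x = −1+1/3x ⇒ -1/3x=2 ⇒ x=2/(-1/3)=-6.0000
Confirm numerically:
  x=-5.714: |R|=0.96718 <1
  x=-4.886: |R|=0.85874 <1
  x=-4.261: |R|=0.76050 <1
  x=-4.234: |R|=0.75588 <1
  x=-6.530: |R|=1.05561 >1
  x=-6.307: |R|=1.03299 >1
Stable set (-6.0000, 0).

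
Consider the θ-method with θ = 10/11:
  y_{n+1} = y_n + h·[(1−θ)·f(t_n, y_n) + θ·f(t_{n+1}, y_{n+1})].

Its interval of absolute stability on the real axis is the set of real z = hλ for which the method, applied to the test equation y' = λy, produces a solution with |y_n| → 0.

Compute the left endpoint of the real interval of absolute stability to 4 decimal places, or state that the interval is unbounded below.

(−∞, 0) — no finite endpoint.

With y'=λy (z=hλ):
  y_{n+1} = y_n + z·[1/11·y_n + 10/11·y_{n+1}] ⇒ (1 − 10/11z)y_{n+1} = (1 + 1/11z)y_n
  so R(z) = (1 + 1/11z)/(1 − 10/11z).

Boundary: |R(x)|=1, x<0.
x=-0.87: |R|=0.5142
x=-2: |R|=0.2903
x=-10: |R|=0.0090
x=-100: |R|=0.0880
θ=10/11≥1/2 ⇒ |1+1/11x|<|1−10/11x| ∀x<0 ⇒ unbounded interval.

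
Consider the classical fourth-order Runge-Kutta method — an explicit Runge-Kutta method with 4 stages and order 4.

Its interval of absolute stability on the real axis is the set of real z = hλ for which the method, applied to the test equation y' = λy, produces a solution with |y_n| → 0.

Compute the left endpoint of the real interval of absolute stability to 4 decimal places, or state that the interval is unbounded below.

Test eqn y'=λy, z=hλ:
  order 4, 4-stage ⇒ R(z)=1+z+z^2/2+z^3/6+z^4/24
  (e.g. R(-1.36)=0.28810, |R|=0.28810)

Boundary: |R(x)|=1, x<0.
x=-1.36: |R|=0.2881
|R(-1.65)|=0.2714 |R(-1.26)|=0.3054 |R(-0.8)|=0.4517
Bisect:
  x_lo=-3.2049 |R|=1.8403  x_hi=-0.2462 |R|=0.7818
  mid=-1.72558 |R|=0.27630 →hi
  mid=-2.46526 |R|=0.61539 →hi
  mid=-2.83511 |R|=1.07773 →lo
  mid=-2.65018 |R|=0.81469 →hi
  mid=-2.74264 |R|=0.93758 →hi
  mid=-2.78887 |R|=1.00541 →lo
  mid=-2.76576 |R|=0.97095 →hi
  mid=-2.77732 |R|=0.98804 →hi
  mid=-2.78310 |R|=0.99669 →hi
  mid=-2.78599 |R|=1.00104 →lo
  ...
  [-2.78544,-2.78526] ⇒ x*=-2.7853
Interval (-2.7853, 0).

left endpoint -2.7853.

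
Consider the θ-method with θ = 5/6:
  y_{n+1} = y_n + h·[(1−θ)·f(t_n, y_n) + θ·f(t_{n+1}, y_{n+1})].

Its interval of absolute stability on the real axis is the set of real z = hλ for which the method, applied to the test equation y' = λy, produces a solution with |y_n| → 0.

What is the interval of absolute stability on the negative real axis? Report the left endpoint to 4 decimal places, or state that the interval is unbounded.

Set f=λy, z=hλ:
  y_{n+1} = y_n + z·[1/6·y_n + 5/6·y_{n+1}] ⇒ (1 − 5/6z)y_{n+1} = (1 + 1/6z)y_n
  Hence R(z) = (1 + 1/6z)/(1 − 5/6z).

Boundary: |R(x)|=1, x<0.
x=-1.48: |R|=0.3373
x=-2: |R|=0.2500
x=-10: |R|=0.0714
x=-100: |R|=0.1858
θ=5/6≥1/2 ⇒ |1+1/6x|<|1−5/6x| ∀x<0 ⇒ unbounded interval.

interval (−∞, 0).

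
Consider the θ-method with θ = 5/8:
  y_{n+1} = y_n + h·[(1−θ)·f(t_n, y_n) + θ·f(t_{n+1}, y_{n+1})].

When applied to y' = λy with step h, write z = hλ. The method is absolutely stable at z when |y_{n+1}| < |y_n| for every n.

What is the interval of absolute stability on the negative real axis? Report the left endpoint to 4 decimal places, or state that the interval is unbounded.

On y'=λy, z=hλ:
  y_{n+1} = y_n + z·[3/8·y_n + 5/8·y_{n+1}] ⇒ (1 − 5/8z)y_{n+1} = (1 + 3/8z)y_n
  R(z) = (1 + 3/8z)/(1 − 5/8z).

Need |R(x)|<1, x<0.
x=-1.24: |R|=0.3014
x=-2: |R|=0.1111
x=-10: |R|=0.3793
x=-100: |R|=0.5748
θ=5/8≥1/2 ⇒ |1+3/8x|<|1−5/8x| ∀x<0 ⇒ interval (−∞,0).

(−∞, 0) — no finite endpoint.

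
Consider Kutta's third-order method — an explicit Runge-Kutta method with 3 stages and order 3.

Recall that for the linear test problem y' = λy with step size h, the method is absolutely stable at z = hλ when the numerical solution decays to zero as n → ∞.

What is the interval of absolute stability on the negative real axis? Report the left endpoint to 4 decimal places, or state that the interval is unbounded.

With y'=λy (z=hλ):
  order 3, 3-stage ⇒ R(z)=1+z+z^2/2+z^3/6
  (e.g. R(-0.52)=0.59177, |R|=0.59177)

Find x<0 with |R(x)|<1.
x=-0.52: |R|=0.5918
|R(-1.85)|=0.1940 |R(-1.71)|=0.0813
Bisect:
  x_lo=-3.2677 |R|=2.7442  x_hi=-0.3630 |R|=0.6949
  mid=-1.81534 |R|=0.16467 →hi
  mid=-2.54153 |R|=1.04796 →lo
  mid=-2.17844 |R|=0.52864 →hi
  mid=-2.35998 |R|=0.76589 →hi
  mid=-2.45076 |R|=0.90095 →hi
  mid=-2.49615 |R|=0.97291 →hi
  mid=-2.51884 |R|=1.01005 →lo
  mid=-2.50749 |R|=0.99138 →hi
  mid=-2.51317 |R|=1.00069 →lo
  mid=-2.51033 |R|=0.99603 →hi
  ...
  [-2.51281,-2.51263] ⇒ x*=-2.5127
Interval (-2.5127, 0).

(-2.5127, 0).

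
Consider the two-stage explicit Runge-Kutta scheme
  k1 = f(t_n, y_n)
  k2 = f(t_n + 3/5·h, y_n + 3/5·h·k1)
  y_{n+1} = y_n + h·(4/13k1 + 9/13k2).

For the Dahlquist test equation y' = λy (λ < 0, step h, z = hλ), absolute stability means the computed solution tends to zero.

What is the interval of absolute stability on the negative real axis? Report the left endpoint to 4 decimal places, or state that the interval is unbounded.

z∈(-2.4074,0).

On y'=λy, z=hλ:
  k1=λy_n ⇒ h·k1=z·y_n;  k2=λ(1+3/5z)y_n ⇒ h·k2=z(1+3/5z)y_n
  y_{n+1}/y_n = 1 + 4/13z + 9/13z(1+3/5z) = 1 + z + 27/65z²
  ⇒ R(z) = 1 + z + 27/65z².

Boundary: |R(x)|=1, x<0.
x=-1.66: |R|=0.4846
R=1: x+27/65x²=0 ⇒ x=−65/27=-2.4074; min R=1−1/(4·27/65)=0.3981>−1
Confirm numerically:
  x=-2.171: |R|=0.78681 <1
  x=-1.866: |R|=0.58035 <1
  x=-1.513: |R|=0.43789 <1
  x=-2.882: |R|=1.56815 >1
  x=-2.750: |R|=1.39135 >1
  x=-2.541: |R|=1.14101 >1
So |R|<1 on (-2.4074, 0).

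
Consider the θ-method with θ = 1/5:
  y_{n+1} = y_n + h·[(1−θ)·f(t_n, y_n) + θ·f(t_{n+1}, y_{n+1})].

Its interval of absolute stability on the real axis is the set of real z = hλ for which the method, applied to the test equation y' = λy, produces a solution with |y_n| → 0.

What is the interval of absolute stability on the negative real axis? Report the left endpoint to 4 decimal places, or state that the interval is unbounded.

(-3.3333, 0).

On y'=λy, z=hλ:
  y_{n+1} = y_n + z·[4/5·y_n + 1/5·y_{n+1}] ⇒ (1 − 1/5z)y_{n+1} = (1 + 4/5z)y_n
  R(z) = (1 + 4/5z)/(1 − 1/5z).

Solve |R(x)|<1 on ℝ⁻.
x=-0.63: |R|=0.4405
R=−1: 1+4/5x = −1+1/5x ⇒ -3/5x=2 ⇒ x=2/(-3/5)=-3.3333
Confirm numerically:
  x=-2.923: |R|=0.84463 <1
  x=-2.697: |R|=0.75198 <1
  x=-2.439: |R|=0.63933 <1
  x=-1.479: |R|=0.14138 <1
  x=-3.494: |R|=1.05675 >1
  x=-3.358: |R|=1.00885 >1
Stable set (-3.3333, 0).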